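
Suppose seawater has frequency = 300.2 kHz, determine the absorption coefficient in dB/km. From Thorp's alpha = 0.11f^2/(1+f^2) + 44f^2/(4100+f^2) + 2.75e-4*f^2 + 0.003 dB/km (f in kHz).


f^2 = 90120.04
alpha = 0.11*90120.04/(1+90120.04) + 44*90120.04/(4100+90120.04) + 2.75e-4*90120.04 + 0.003 = 66.981

66.981 dB/km


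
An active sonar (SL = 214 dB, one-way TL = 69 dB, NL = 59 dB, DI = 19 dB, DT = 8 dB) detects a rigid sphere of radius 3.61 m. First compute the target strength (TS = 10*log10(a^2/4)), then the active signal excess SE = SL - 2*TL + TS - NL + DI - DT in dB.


Step 1: TS = 10*log10(3.61^2/4) = 5.13 dB
Step 2: SE = SL - 2*TL + TS - NL + DI - DT = 214 - 2*69 + (5.13) - 59 + 19 - 8 = 33.13

33.13 dB


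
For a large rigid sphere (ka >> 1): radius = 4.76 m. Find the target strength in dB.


7.53 dB


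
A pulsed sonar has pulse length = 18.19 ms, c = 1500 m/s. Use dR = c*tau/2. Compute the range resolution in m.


dR = c*tau/2 = 1500 * 18.19e-3 / 2 = 13.6425

13.6425 m


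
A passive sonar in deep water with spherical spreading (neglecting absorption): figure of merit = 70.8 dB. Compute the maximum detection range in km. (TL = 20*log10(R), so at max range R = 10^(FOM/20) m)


At max range FOM = TL, so 20*log10(R) = 70.8
R = 10^(70.8/20) = 3467.37 m = 3.47 km

3.47 km


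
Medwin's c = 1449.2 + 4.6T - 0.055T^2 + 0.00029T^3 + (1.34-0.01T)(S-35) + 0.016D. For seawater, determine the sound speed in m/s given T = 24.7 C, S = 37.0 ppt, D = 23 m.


1536.19 m/s


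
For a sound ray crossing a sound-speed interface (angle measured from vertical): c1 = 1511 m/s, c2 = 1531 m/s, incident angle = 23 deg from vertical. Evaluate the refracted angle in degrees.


sin(theta2) = (c2/c1)*sin(theta1) = (1531/1511)*sin(23 deg) = 0.3959
theta2 = arcsin(0.3959) = 23.32

23.32 deg


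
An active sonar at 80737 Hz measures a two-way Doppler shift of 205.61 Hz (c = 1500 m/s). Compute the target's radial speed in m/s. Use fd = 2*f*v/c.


From fd = 2*f*v/c, v = c*fd/(2*f) = 1500 * 205.61 / (2*80737) = 1.91

1.91 m/s


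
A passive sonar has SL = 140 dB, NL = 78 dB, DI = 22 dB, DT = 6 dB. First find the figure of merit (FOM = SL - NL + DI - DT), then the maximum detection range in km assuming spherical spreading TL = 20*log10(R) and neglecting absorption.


Step 1: FOM = SL - NL + DI - DT = 140 - 78 + 22 - 6 = 78 dB
Step 2: at max range FOM = TL = 20*log10(R), so R = 10^(78/20) = 7943.28 m = 7.94 km

7.94 km


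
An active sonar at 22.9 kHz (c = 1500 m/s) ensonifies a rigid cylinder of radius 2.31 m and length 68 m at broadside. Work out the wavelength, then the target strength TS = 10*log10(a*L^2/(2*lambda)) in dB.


Step 1: lambda = c/f = 1500/22900 = 0.0655 m
Step 2: TS = 10*log10(a*L^2/(2*lambda)) = 10*log10(2.31*68^2/(2*0.0655)) = 49.11

49.11 dB


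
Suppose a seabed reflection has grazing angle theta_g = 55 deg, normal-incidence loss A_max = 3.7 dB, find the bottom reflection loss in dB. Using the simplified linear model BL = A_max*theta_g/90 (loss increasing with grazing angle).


BL = A_max * theta_g / 90 = 3.7 * 55 / 90 = 2.26

2.26 dB


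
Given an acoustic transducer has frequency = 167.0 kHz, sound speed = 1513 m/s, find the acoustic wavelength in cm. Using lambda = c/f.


0.91 cm


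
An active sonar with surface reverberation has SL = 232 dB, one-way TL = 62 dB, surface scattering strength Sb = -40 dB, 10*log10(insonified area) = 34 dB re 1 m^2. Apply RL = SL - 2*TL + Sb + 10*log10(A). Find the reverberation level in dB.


102 dB


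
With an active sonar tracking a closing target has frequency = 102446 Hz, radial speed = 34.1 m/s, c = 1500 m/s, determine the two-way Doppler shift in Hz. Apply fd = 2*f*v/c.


fd = 2*f*v/c = 2 * 102446 * 34.1 / 1500 = 4657.88

4657.88 Hz


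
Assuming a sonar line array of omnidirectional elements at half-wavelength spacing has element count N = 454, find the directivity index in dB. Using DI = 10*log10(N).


DI = 10*log10(454) = 26.57

26.57 dB


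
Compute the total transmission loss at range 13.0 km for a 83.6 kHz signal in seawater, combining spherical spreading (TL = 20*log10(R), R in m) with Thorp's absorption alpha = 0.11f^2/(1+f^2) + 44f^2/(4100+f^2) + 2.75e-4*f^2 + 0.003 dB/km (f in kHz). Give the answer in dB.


Step 1 (Thorp): alpha = 0.11*6988.96/(1+6988.96) + 44*6988.96/(4100+6988.96) + 2.75e-4*6988.96 + 0.003 = 29.7665 dB/km
Step 2: TL_spread = 20*log10(13000) = 82.28 dB
Step 3: TL_abs = alpha*R = 29.7665 * 13.0 = 386.96 dB
Step 4: TL_total = 82.28 + 386.96 = 469.24

469.24 dB


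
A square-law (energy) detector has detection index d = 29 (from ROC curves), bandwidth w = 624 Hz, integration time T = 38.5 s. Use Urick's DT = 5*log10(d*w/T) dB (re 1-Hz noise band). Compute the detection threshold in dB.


DT = 5*log10(d*w/T) = 5*log10(29 * 624 / 38.5) = 5*log10(470.03) = 13.36

13.36 dB


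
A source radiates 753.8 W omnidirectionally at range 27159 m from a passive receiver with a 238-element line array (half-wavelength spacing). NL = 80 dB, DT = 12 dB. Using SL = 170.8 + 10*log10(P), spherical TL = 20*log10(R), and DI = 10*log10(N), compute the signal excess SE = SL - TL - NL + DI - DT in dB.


Step 1: SL = 170.8 + 10*log10(753.8) = 199.57 dB
Step 2: TL = 20*log10(27159) = 88.68 dB
Step 3: DI = 10*log10(238) = 23.77 dB
Step 4: SE = SL - TL - NL + DI - DT = 199.57 - 88.68 - 80 + 23.77 - 12 = 42.66

42.66 dB


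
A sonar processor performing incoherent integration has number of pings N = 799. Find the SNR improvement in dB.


14.51 dB


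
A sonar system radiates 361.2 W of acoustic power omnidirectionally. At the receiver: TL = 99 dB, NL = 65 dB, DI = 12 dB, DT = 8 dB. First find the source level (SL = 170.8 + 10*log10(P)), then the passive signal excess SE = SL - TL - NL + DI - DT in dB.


Step 1: SL = 170.8 + 10*log10(361.2) = 196.38 dB
Step 2: SE = SL - TL - NL + DI - DT = 196.38 - 99 - 65 + 12 - 8 = 36.38

36.38 dB


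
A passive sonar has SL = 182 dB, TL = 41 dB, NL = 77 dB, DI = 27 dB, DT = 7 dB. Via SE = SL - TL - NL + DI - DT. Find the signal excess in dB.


SE = SL - TL - NL + DI - DT = 182 - 41 - 77 + 27 - 7 = 84

84 dB


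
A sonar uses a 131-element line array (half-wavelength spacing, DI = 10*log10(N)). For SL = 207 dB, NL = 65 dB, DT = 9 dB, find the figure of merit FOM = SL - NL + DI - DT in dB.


Step 1: DI = 10*log10(131) = 21.17 dB
Step 2: FOM = SL - NL + DI - DT = 207 - 65 + 21.17 - 9 = 154.17

154.17 dB


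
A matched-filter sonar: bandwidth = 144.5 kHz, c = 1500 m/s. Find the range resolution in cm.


dR = c/(2*BW) = 1500 / (2 * 144.5e3) = 0.0052 m = 0.52 cm

0.52 cm


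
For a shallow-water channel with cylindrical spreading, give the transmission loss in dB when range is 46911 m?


TL = 10*log10(46911) = 46.71

46.71 dB


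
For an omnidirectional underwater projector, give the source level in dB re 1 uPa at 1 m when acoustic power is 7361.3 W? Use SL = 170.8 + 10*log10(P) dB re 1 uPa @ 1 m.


SL = 170.8 + 10*log10(7361.3) = 170.8 + 38.67 = 209.47

209.47 dB


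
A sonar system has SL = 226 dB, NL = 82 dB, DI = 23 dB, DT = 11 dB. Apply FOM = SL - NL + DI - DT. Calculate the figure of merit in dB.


FOM = SL - NL + DI - DT = 226 - 82 + 23 - 11 = 156

156 dB


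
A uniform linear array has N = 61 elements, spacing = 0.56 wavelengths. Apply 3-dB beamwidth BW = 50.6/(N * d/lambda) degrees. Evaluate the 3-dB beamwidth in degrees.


BW = 50.6 / (61 * 0.56) = 50.6 / 34.16 = 1.48

1.48 deg


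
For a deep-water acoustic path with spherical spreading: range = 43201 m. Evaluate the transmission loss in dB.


92.71 dB


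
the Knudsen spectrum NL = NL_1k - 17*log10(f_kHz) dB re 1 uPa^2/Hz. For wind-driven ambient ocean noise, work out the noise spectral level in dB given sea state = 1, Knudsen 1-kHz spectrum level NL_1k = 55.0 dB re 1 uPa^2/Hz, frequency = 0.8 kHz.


NL = NL_1k - 17*log10(f_kHz) = 55.0 - 17*log10(0.8) = 55.0 - (-1.65) = 56.65

56.65 dB


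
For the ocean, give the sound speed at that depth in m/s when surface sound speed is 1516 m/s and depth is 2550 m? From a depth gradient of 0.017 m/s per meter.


1559.35 m/s


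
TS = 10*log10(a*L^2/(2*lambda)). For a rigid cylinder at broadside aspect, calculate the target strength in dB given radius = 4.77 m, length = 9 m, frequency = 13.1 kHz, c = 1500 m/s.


lambda = 1500/13100 = 0.1145 m
TS = 10*log10(4.77*9^2/(2*0.1145)) = 32.27

32.27 dB


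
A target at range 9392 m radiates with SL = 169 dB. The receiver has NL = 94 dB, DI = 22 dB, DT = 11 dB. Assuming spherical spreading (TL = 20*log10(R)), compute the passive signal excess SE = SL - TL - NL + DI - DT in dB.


Step 1: TL = 20*log10(9392) = 79.46 dB
Step 2: SE = 169 - 79.46 - 94 + 22 - 11 = 6.54

6.54 dB


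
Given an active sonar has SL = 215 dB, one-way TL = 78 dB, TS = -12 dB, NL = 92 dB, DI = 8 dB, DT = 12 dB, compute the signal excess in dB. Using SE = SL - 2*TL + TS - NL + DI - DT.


-49 dB


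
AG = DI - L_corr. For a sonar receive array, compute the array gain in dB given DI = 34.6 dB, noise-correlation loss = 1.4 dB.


AG = DI - L_corr = 34.6 - 1.4 = 33.2

33.2 dB


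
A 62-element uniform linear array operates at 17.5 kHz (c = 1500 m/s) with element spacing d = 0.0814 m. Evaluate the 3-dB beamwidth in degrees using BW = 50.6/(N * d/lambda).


Step 1: lambda = 1500/17500 = 0.08571 m
Step 2: d/lambda = 0.0814/0.08571 = 0.9497
Step 3: BW = 50.6/(N * d/lambda) = 50.6/(62 * 0.9497) = 0.86

0.86 deg


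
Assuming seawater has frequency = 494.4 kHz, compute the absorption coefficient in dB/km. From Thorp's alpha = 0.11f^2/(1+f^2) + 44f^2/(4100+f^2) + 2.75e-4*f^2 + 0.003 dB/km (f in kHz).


f^2 = 244431.36
alpha = 0.11*244431.36/(1+244431.36) + 44*244431.36/(4100+244431.36) + 2.75e-4*244431.36 + 0.003 = 110.606

110.606 dB/km


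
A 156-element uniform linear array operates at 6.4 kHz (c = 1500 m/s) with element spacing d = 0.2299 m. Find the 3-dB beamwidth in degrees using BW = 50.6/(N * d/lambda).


Step 1: lambda = 1500/6400 = 0.23438 m
Step 2: d/lambda = 0.2299/0.23438 = 0.9809
Step 3: BW = 50.6/(N * d/lambda) = 50.6/(156 * 0.9809) = 0.33

0.33 deg


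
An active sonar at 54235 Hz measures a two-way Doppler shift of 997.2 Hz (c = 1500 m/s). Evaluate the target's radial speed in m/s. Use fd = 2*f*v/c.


13.79 m/s


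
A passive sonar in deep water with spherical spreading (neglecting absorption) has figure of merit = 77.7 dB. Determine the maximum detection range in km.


At max range FOM = TL, so 20*log10(R) = 77.7
R = 10^(77.7/20) = 7673.61 m = 7.67 km

7.67 km


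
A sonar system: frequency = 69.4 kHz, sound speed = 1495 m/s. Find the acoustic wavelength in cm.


lambda = c/f = 1495 / 69400 = 0.0215 m = 2.15 cm

2.15 cm


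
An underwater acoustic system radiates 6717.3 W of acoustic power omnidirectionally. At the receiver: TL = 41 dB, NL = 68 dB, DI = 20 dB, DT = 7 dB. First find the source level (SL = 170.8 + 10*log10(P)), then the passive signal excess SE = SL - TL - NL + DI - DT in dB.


Step 1: SL = 170.8 + 10*log10(6717.3) = 209.07 dB
Step 2: SE = SL - TL - NL + DI - DT = 209.07 - 41 - 68 + 20 - 7 = 113.07

113.07 dB


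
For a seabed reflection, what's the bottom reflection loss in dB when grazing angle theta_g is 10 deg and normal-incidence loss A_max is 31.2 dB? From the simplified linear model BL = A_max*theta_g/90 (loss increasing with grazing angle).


BL = A_max * theta_g / 90 = 31.2 * 10 / 90 = 3.47

3.47 dB


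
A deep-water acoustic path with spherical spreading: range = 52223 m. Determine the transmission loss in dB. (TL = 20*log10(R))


94.36 dB


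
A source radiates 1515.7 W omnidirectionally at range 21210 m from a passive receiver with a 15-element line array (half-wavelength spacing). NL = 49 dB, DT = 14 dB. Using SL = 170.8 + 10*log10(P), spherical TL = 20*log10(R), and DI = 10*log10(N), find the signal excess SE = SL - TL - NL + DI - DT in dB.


64.84 dB


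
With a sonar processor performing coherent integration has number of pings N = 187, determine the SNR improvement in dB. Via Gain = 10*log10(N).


22.72 dB


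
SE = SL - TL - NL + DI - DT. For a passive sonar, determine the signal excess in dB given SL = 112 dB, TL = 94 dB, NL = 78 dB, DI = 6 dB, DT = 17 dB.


SE = SL - TL - NL + DI - DT = 112 - 94 - 78 + 6 - 17 = -71

-71 dB


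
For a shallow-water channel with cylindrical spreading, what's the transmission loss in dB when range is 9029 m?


TL = 10*log10(9029) = 39.56

39.56 dB


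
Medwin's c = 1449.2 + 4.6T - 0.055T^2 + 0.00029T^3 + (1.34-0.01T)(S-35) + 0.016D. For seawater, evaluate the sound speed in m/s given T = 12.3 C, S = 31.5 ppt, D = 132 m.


c = 1449.2 + 4.6*12.3 - 0.055*12.3^2 + 0.00029*12.3^3 + (1.34 - 0.01*12.3)*(31.5 - 35) + 0.016*132 = 1495.85

1495.85 m/s


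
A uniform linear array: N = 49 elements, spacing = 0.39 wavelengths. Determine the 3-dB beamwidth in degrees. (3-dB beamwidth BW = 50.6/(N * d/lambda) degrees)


BW = 50.6 / (49 * 0.39) = 50.6 / 19.11 = 2.65

2.65 deg


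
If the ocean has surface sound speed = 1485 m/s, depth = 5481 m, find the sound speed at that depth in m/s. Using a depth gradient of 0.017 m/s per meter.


c = 1485 + 0.017 * 5481 = 1578.177

1578.177 m/s


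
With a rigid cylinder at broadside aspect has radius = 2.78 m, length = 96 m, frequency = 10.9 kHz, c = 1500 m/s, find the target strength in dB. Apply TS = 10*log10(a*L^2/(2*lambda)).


49.69 dB


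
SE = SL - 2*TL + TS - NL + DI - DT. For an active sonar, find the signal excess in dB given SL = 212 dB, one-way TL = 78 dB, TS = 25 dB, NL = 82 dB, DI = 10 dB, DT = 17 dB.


SE = SL - 2*TL + TS - NL + DI - DT = 212 - 2*78 + (25) - 82 + 10 - 17 = -8

-8 dB


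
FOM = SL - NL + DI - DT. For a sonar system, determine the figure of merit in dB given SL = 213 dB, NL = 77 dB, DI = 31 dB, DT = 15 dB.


FOM = SL - NL + DI - DT = 213 - 77 + 31 - 15 = 152

152 dB


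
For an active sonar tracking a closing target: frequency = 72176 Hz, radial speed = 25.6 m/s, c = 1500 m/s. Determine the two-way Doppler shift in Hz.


2463.61 Hz


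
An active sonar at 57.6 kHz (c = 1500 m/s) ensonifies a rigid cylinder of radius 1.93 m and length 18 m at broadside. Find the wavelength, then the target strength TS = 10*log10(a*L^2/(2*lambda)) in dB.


Step 1: lambda = c/f = 1500/57600 = 0.02604 m
Step 2: TS = 10*log10(a*L^2/(2*lambda)) = 10*log10(1.93*18^2/(2*0.02604)) = 40.79

40.79 dB


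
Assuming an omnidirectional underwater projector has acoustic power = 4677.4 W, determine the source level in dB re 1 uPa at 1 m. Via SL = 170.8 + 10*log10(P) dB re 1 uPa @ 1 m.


SL = 170.8 + 10*log10(4677.4) = 170.8 + 36.7 = 207.5

207.5 dB


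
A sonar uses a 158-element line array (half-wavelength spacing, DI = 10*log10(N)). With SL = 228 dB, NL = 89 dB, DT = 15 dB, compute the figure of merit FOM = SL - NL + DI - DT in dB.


Step 1: DI = 10*log10(158) = 21.99 dB
Step 2: FOM = SL - NL + DI - DT = 228 - 89 + 21.99 - 15 = 145.99

145.99 dB


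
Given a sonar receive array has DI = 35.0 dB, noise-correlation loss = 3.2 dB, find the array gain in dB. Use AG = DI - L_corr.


31.8 dB


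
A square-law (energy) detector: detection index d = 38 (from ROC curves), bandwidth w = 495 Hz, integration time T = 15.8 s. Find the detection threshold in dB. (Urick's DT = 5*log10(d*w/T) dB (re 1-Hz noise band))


DT = 5*log10(d*w/T) = 5*log10(38 * 495 / 15.8) = 5*log10(1190.51) = 15.38

15.38 dB


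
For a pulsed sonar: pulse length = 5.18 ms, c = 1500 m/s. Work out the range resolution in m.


dR = c*tau/2 = 1500 * 5.18e-3 / 2 = 3.885

3.885 m


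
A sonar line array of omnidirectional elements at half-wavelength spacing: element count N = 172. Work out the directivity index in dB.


22.36 dB


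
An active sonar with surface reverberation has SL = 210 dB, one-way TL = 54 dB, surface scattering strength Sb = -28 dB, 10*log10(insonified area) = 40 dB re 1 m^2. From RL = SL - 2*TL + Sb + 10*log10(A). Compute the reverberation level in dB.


RL = SL - 2*TL + Sb + 10*log10(A) = 210 - 2*54 + (-28) + 40 = 114

114 dB


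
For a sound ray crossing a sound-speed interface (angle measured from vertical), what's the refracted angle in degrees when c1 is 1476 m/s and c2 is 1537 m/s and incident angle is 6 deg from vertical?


6.25 deg


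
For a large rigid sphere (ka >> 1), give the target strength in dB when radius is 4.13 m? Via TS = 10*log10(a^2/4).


TS = 10*log10(4.13^2 / 4) = 10*log10(4.264225) = 6.3

6.3 dB


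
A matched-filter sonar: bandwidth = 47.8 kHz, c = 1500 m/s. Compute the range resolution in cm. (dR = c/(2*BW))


1.57 cm


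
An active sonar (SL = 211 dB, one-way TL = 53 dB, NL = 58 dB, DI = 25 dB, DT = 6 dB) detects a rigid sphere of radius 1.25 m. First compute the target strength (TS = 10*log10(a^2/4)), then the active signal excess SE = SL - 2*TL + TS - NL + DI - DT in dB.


Step 1: TS = 10*log10(1.25^2/4) = -4.08 dB
Step 2: SE = SL - 2*TL + TS - NL + DI - DT = 211 - 2*53 + (-4.08) - 58 + 25 - 6 = 61.92

61.92 dB


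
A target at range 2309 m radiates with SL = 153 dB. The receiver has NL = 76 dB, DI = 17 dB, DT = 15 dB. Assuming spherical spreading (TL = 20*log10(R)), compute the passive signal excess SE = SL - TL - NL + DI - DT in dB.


Step 1: TL = 20*log10(2309) = 67.27 dB
Step 2: SE = 153 - 67.27 - 76 + 17 - 15 = 11.73

11.73 dB


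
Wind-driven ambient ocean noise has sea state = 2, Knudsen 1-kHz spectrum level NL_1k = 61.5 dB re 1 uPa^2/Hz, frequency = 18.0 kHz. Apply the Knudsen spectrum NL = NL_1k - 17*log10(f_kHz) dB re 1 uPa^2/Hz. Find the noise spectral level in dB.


40.16 dB


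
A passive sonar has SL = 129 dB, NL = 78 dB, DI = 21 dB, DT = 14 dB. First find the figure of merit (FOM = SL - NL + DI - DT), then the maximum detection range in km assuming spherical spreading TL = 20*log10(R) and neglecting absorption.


Step 1: FOM = SL - NL + DI - DT = 129 - 78 + 21 - 14 = 58 dB
Step 2: at max range FOM = TL = 20*log10(R), so R = 10^(58/20) = 794.33 m = 0.79 km

0.79 km


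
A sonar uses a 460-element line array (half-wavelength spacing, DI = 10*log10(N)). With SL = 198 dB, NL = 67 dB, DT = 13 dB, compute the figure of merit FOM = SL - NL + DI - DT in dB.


144.63 dB


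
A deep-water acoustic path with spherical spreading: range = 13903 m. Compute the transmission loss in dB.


TL = 20*log10(13903) = 82.86

82.86 dB


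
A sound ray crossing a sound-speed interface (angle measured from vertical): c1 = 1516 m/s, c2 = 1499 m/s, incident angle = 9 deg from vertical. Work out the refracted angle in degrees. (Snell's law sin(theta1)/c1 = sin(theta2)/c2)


8.9 deg


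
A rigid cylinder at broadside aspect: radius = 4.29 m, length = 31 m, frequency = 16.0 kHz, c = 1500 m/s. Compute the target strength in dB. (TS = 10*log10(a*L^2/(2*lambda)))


43.42 dB


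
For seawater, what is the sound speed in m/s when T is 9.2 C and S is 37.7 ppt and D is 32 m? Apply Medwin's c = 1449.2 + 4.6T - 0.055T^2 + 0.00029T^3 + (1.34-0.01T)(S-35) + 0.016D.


1490.97 m/s


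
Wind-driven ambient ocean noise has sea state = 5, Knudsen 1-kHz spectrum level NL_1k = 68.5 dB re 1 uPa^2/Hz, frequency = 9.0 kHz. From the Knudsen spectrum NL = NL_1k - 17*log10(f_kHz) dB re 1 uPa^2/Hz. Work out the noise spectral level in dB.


NL = NL_1k - 17*log10(f_kHz) = 68.5 - 17*log10(9.0) = 68.5 - (16.22) = 52.28

52.28 dB


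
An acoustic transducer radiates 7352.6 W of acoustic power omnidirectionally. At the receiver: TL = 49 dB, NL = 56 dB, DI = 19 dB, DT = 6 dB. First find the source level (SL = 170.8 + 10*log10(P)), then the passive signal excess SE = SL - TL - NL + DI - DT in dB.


Step 1: SL = 170.8 + 10*log10(7352.6) = 209.46 dB
Step 2: SE = SL - TL - NL + DI - DT = 209.46 - 49 - 56 + 19 - 6 = 117.46

117.46 dB


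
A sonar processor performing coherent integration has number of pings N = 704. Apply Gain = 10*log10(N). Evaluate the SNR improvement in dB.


Gain = 10*log10(704) = 28.48

28.48 dB


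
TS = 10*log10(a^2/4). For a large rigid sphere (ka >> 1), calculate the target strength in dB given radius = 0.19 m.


TS = 10*log10(0.19^2 / 4) = 10*log10(0.009025) = -20.45

-20.45 dB


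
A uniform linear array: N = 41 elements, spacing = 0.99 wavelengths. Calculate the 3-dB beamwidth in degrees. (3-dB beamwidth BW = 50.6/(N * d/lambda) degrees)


BW = 50.6 / (41 * 0.99) = 50.6 / 40.59 = 1.25

1.25 deg


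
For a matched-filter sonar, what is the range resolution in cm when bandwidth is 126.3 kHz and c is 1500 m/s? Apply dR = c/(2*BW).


0.59 cm


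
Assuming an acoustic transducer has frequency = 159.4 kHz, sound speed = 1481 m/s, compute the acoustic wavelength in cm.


lambda = c/f = 1481 / 159400 = 0.0093 m = 0.93 cm

0.93 cm


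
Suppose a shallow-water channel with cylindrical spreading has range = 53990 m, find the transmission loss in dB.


47.32 dB


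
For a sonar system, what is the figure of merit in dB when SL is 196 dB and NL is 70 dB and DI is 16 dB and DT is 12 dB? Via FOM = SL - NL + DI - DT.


FOM = SL - NL + DI - DT = 196 - 70 + 16 - 12 = 130

130 dB


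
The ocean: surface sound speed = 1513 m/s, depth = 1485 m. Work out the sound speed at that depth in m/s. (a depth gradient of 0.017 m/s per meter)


1538.245 m/s


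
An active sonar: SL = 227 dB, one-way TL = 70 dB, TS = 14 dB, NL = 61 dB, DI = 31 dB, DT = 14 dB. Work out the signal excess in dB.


SE = SL - 2*TL + TS - NL + DI - DT = 227 - 2*70 + (14) - 61 + 31 - 14 = 57

57 dB


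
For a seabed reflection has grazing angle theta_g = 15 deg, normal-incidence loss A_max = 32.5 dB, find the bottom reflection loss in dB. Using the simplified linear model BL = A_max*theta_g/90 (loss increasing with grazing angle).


5.42 dB


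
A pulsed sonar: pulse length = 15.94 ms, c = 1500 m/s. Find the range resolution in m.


dR = c*tau/2 = 1500 * 15.94e-3 / 2 = 11.955

11.955 m


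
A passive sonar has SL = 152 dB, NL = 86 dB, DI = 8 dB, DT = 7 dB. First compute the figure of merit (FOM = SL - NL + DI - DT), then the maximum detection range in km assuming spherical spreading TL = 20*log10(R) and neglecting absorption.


Step 1: FOM = SL - NL + DI - DT = 152 - 86 + 8 - 7 = 67 dB
Step 2: at max range FOM = TL = 20*log10(R), so R = 10^(67/20) = 2238.72 m = 2.24 km

2.24 km


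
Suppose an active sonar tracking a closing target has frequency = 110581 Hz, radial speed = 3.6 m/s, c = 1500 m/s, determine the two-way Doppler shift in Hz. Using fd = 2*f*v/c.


530.79 Hz


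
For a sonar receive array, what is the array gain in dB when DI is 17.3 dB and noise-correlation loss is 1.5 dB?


15.8 dB


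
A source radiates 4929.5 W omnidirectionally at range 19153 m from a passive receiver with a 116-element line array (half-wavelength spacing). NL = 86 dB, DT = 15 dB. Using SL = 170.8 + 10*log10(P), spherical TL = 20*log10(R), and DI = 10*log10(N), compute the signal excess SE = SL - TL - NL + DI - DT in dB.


Step 1: SL = 170.8 + 10*log10(4929.5) = 207.73 dB
Step 2: TL = 20*log10(19153) = 85.64 dB
Step 3: DI = 10*log10(116) = 20.64 dB
Step 4: SE = SL - TL - NL + DI - DT = 207.73 - 85.64 - 86 + 20.64 - 15 = 41.73

41.73 dB


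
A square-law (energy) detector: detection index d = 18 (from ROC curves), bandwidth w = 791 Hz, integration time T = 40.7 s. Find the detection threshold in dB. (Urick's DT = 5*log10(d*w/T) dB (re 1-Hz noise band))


12.72 dB


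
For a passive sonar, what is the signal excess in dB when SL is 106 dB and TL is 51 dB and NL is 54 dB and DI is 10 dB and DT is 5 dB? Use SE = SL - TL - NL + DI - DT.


SE = SL - TL - NL + DI - DT = 106 - 51 - 54 + 10 - 5 = 6

6 dB


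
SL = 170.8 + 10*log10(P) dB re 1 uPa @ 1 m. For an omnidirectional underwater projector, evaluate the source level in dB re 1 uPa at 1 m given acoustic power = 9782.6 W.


SL = 170.8 + 10*log10(9782.6) = 170.8 + 39.9 = 210.7

210.7 dB


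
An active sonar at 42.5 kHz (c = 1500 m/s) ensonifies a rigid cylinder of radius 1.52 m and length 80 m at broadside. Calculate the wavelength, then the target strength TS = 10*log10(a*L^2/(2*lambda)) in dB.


Step 1: lambda = c/f = 1500/42500 = 0.03529 m
Step 2: TS = 10*log10(a*L^2/(2*lambda)) = 10*log10(1.52*80^2/(2*0.03529)) = 51.39

51.39 dB


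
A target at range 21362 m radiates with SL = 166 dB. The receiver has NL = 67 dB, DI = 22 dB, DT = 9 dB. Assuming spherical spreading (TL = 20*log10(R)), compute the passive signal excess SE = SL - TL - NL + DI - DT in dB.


25.41 dB


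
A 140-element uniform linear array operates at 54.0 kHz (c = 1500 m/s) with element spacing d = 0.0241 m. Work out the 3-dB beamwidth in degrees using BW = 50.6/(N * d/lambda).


0.42 deg


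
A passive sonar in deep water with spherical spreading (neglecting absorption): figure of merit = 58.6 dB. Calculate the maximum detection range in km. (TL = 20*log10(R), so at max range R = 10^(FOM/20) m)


At max range FOM = TL, so 20*log10(R) = 58.6
R = 10^(58.6/20) = 851.14 m = 0.85 km

0.85 km


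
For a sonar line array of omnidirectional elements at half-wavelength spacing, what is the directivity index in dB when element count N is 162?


DI = 10*log10(162) = 22.1

22.1 dB


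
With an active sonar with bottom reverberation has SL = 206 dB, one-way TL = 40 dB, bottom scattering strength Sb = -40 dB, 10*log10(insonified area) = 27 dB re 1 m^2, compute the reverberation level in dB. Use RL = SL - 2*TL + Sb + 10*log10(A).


113 dB


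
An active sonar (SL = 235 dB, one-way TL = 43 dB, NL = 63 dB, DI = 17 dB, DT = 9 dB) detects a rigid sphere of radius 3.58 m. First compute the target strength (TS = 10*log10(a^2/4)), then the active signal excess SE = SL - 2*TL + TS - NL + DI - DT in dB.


Step 1: TS = 10*log10(3.58^2/4) = 5.06 dB
Step 2: SE = SL - 2*TL + TS - NL + DI - DT = 235 - 2*43 + (5.06) - 63 + 17 - 9 = 99.06

99.06 dB


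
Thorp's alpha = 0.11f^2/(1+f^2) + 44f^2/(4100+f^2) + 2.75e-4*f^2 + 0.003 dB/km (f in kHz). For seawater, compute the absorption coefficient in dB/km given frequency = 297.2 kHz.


f^2 = 88327.84
alpha = 0.11*88327.84/(1+88327.84) + 44*88327.84/(4100+88327.84) + 2.75e-4*88327.84 + 0.003 = 66.451

66.451 dB/km


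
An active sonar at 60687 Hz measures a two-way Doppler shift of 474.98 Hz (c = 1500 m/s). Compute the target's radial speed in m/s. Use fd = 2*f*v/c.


From fd = 2*f*v/c, v = c*fd/(2*f) = 1500 * 474.98 / (2*60687) = 5.87

5.87 m/s


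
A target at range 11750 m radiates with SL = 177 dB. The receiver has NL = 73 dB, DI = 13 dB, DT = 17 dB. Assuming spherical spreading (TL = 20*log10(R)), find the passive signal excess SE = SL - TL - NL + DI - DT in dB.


Step 1: TL = 20*log10(11750) = 81.4 dB
Step 2: SE = 177 - 81.4 - 73 + 13 - 17 = 18.6

18.6 dB


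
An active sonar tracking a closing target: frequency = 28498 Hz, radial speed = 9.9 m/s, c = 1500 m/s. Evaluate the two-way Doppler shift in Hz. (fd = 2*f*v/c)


fd = 2*f*v/c = 2 * 28498 * 9.9 / 1500 = 376.17

376.17 Hz


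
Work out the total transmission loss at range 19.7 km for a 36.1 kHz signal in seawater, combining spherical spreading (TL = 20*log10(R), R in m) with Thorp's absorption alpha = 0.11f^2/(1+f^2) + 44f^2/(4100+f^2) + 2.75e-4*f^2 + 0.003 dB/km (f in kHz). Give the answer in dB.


Step 1 (Thorp): alpha = 0.11*1303.21/(1+1303.21) + 44*1303.21/(4100+1303.21) + 2.75e-4*1303.21 + 0.003 = 11.0837 dB/km
Step 2: TL_spread = 20*log10(19700) = 85.89 dB
Step 3: TL_abs = alpha*R = 11.0837 * 19.7 = 218.35 dB
Step 4: TL_total = 85.89 + 218.35 = 304.24

304.24 dB


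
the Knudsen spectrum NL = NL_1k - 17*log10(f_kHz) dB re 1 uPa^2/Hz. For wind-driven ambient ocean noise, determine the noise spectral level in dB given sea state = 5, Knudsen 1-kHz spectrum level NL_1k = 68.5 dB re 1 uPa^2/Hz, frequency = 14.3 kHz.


48.86 dB


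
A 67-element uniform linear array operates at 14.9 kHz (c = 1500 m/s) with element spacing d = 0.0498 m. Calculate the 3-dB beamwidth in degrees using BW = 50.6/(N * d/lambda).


Step 1: lambda = 1500/14900 = 0.10067 m
Step 2: d/lambda = 0.0498/0.10067 = 0.4947
Step 3: BW = 50.6/(N * d/lambda) = 50.6/(67 * 0.4947) = 1.53

1.53 deg


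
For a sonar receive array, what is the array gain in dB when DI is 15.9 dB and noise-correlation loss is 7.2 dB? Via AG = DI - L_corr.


AG = DI - L_corr = 15.9 - 7.2 = 8.7

8.7 dB


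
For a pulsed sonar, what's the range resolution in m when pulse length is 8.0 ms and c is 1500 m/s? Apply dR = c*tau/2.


6.0 m


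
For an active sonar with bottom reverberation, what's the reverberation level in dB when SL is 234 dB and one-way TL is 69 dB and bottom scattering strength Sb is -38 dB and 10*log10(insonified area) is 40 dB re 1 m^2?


RL = SL - 2*TL + Sb + 10*log10(A) = 234 - 2*69 + (-38) + 40 = 98

98 dB


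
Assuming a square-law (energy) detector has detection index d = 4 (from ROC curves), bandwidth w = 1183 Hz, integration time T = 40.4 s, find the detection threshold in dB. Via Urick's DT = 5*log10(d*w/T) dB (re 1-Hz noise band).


10.34 dB


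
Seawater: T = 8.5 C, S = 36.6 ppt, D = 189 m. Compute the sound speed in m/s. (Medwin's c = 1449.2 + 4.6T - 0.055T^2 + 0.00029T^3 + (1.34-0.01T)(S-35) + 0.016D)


c = 1449.2 + 4.6*8.5 - 0.055*8.5^2 + 0.00029*8.5^3 + (1.34 - 0.01*8.5)*(36.6 - 35) + 0.016*189 = 1489.54

1489.54 m/s


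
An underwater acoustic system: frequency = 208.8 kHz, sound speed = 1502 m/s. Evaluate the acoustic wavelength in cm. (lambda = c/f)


lambda = c/f = 1502 / 208800 = 0.0072 m = 0.72 cm

0.72 cm


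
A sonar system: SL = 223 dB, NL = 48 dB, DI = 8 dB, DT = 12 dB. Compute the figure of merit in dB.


171 dB


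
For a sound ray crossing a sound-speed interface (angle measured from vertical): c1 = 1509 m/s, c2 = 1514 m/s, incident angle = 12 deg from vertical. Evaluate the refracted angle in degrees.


sin(theta2) = (c2/c1)*sin(theta1) = (1514/1509)*sin(12 deg) = 0.2086
theta2 = arcsin(0.2086) = 12.04

12.04 deg


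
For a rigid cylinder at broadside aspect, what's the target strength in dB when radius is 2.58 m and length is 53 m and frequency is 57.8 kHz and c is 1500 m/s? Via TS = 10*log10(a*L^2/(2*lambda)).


lambda = 1500/57800 = 0.02595 m
TS = 10*log10(2.58*53^2/(2*0.02595)) = 51.45

51.45 dB


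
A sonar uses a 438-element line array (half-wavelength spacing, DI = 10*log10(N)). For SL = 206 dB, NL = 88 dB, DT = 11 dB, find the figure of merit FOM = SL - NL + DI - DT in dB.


Step 1: DI = 10*log10(438) = 26.41 dB
Step 2: FOM = SL - NL + DI - DT = 206 - 88 + 26.41 - 11 = 133.41

133.41 dB


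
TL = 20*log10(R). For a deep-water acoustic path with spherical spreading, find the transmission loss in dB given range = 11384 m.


TL = 20*log10(11384) = 81.13

81.13 dB


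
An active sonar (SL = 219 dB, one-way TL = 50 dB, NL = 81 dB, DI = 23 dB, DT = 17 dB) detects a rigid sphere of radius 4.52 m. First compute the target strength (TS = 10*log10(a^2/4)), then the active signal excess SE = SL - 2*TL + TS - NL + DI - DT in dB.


Step 1: TS = 10*log10(4.52^2/4) = 7.08 dB
Step 2: SE = SL - 2*TL + TS - NL + DI - DT = 219 - 2*50 + (7.08) - 81 + 23 - 17 = 51.08

51.08 dB


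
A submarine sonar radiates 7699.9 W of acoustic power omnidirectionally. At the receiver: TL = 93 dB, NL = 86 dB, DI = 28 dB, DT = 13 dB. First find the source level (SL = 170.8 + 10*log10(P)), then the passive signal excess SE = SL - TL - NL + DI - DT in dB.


Step 1: SL = 170.8 + 10*log10(7699.9) = 209.66 dB
Step 2: SE = SL - TL - NL + DI - DT = 209.66 - 93 - 86 + 28 - 13 = 45.66

45.66 dB


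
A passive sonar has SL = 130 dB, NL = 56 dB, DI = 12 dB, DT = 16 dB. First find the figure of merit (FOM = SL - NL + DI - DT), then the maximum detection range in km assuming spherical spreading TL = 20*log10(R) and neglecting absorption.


Step 1: FOM = SL - NL + DI - DT = 130 - 56 + 12 - 16 = 70 dB
Step 2: at max range FOM = TL = 20*log10(R), so R = 10^(70/20) = 3162.28 m = 3.16 km

3.16 km


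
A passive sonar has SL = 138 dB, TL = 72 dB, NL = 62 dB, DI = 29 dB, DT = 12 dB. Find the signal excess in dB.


21 dB


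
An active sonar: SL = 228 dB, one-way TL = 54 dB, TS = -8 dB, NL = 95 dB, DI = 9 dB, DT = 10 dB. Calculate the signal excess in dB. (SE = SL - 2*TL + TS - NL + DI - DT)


16 dB


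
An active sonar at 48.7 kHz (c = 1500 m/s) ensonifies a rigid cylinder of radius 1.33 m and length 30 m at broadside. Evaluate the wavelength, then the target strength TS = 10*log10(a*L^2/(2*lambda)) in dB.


Step 1: lambda = c/f = 1500/48700 = 0.0308 m
Step 2: TS = 10*log10(a*L^2/(2*lambda)) = 10*log10(1.33*30^2/(2*0.0308)) = 42.89

42.89 dB


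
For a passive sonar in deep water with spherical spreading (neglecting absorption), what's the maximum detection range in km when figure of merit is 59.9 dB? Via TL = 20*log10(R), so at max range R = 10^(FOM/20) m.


At max range FOM = TL, so 20*log10(R) = 59.9
R = 10^(59.9/20) = 988.55 m = 0.99 km

0.99 km


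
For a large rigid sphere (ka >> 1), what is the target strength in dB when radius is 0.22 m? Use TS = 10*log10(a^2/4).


-19.17 dB


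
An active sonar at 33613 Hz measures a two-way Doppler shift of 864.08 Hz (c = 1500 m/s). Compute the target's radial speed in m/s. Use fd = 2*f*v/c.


From fd = 2*f*v/c, v = c*fd/(2*f) = 1500 * 864.08 / (2*33613) = 19.28

19.28 m/s


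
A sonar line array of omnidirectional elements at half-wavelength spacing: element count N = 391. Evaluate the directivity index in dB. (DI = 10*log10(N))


25.92 dB


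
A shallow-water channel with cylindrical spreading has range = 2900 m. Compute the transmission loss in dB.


34.62 dB


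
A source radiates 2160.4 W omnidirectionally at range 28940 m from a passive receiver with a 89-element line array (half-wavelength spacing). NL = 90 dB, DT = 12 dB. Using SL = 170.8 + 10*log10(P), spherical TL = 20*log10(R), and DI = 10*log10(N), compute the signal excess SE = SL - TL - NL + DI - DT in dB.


32.41 dB


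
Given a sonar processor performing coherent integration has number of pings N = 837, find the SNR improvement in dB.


Gain = 10*log10(837) = 29.23

29.23 dB


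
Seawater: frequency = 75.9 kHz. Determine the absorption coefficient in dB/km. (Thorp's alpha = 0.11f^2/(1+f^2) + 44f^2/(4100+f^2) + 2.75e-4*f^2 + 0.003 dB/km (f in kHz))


f^2 = 5760.81
alpha = 0.11*5760.81/(1+5760.81) + 44*5760.81/(4100+5760.81) + 2.75e-4*5760.81 + 0.003 = 27.403

27.403 dB/km


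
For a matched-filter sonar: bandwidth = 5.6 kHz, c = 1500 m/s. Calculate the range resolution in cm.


dR = c/(2*BW) = 1500 / (2 * 5.6e3) = 0.1339 m = 13.39 cm

13.39 cm


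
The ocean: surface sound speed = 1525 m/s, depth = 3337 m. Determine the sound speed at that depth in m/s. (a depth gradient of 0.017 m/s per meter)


c = 1525 + 0.017 * 3337 = 1581.729

1581.729 m/s


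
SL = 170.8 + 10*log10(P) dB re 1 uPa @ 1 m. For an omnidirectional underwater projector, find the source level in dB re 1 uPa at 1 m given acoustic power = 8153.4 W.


209.91 dB


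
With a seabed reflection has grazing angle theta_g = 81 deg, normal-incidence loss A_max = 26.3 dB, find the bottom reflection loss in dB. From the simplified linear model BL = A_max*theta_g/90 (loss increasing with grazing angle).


BL = A_max * theta_g / 90 = 26.3 * 81 / 90 = 23.67

23.67 dB


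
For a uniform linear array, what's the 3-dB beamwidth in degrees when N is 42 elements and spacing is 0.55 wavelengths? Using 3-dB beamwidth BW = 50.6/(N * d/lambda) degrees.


BW = 50.6 / (42 * 0.55) = 50.6 / 23.1 = 2.19

2.19 deg


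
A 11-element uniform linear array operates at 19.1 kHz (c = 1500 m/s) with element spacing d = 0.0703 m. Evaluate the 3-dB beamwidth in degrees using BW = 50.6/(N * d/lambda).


Step 1: lambda = 1500/19100 = 0.07853 m
Step 2: d/lambda = 0.0703/0.07853 = 0.8952
Step 3: BW = 50.6/(N * d/lambda) = 50.6/(11 * 0.8952) = 5.14

5.14 deg


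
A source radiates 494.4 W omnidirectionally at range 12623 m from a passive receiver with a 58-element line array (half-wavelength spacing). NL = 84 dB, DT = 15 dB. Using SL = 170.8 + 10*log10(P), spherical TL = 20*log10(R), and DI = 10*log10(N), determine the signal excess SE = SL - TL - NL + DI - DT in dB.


Step 1: SL = 170.8 + 10*log10(494.4) = 197.74 dB
Step 2: TL = 20*log10(12623) = 82.02 dB
Step 3: DI = 10*log10(58) = 17.63 dB
Step 4: SE = SL - TL - NL + DI - DT = 197.74 - 82.02 - 84 + 17.63 - 15 = 34.35

34.35 dB


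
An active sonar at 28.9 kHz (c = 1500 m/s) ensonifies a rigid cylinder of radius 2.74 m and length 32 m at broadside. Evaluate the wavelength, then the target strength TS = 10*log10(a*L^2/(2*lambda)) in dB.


Step 1: lambda = c/f = 1500/28900 = 0.0519 m
Step 2: TS = 10*log10(a*L^2/(2*lambda)) = 10*log10(2.74*32^2/(2*0.0519)) = 44.32

44.32 dB


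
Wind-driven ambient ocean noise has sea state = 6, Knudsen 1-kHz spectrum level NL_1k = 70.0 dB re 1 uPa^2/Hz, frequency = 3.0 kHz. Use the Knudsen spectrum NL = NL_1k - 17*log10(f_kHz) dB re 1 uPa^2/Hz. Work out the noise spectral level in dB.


NL = NL_1k - 17*log10(f_kHz) = 70.0 - 17*log10(3.0) = 70.0 - (8.11) = 61.89

61.89 dB


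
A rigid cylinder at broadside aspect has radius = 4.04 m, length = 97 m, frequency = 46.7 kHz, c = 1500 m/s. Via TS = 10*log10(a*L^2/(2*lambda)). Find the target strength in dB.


lambda = 1500/46700 = 0.03212 m
TS = 10*log10(4.04*97^2/(2*0.03212)) = 57.72

57.72 dB


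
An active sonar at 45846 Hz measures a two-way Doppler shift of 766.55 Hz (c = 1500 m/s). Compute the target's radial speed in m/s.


From fd = 2*f*v/c, v = c*fd/(2*f) = 1500 * 766.55 / (2*45846) = 12.54

12.54 m/s


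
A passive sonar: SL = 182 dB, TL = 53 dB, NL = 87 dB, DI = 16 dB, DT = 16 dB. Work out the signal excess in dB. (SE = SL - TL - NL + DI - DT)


42 dB


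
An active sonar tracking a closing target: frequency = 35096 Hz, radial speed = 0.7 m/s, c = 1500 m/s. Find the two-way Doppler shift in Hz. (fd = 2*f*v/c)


fd = 2*f*v/c = 2 * 35096 * 0.7 / 1500 = 32.76

32.76 Hz


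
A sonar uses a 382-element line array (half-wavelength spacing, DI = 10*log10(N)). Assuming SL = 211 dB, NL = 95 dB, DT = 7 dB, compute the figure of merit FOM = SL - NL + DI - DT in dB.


Step 1: DI = 10*log10(382) = 25.82 dB
Step 2: FOM = SL - NL + DI - DT = 211 - 95 + 25.82 - 7 = 134.82

134.82 dB


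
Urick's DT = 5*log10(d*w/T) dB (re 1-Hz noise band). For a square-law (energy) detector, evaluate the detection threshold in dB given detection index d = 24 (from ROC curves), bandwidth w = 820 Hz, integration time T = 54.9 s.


12.77 dB


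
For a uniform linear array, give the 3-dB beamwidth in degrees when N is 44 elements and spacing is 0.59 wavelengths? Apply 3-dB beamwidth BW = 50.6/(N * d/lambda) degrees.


BW = 50.6 / (44 * 0.59) = 50.6 / 25.96 = 1.95

1.95 deg


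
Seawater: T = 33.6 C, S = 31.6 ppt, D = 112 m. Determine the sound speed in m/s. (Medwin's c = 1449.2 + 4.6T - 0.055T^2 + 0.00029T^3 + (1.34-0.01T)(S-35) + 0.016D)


1551.05 m/s


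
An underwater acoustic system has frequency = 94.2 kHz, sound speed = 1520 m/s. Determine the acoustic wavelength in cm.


lambda = c/f = 1520 / 94200 = 0.0161 m = 1.61 cm

1.61 cm


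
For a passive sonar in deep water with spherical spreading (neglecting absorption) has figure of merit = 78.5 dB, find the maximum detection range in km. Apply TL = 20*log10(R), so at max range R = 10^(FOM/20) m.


At max range FOM = TL, so 20*log10(R) = 78.5
R = 10^(78.5/20) = 8413.95 m = 8.41 km

8.41 km


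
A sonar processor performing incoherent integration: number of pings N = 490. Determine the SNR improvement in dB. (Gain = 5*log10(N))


Gain = 5*log10(490) = 13.45

13.45 dB
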